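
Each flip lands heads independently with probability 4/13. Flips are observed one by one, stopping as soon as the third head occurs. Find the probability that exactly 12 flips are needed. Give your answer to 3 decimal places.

0.059

Y = trial on which the third success occurs; negative binomial, r=3, p=0.307692.
P(Y=12) = C(11,2) · p^3 · (1−p)^9
= 55 · 0.029131 · 0.036534 = 0.05853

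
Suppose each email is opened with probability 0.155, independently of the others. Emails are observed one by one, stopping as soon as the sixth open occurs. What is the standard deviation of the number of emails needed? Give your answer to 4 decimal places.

14.5269

Y = total emails until the sixth success; negative binomial with r=6, p=0.155.
SD(Y) = √[r(1−p)/p²] = √(211.030177) = 14.526878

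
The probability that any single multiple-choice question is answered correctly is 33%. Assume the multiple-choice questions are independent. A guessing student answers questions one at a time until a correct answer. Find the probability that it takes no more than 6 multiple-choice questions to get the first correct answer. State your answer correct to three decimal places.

0.910

Y = number of multiple-choice questions to the first success; geometric, p = 0.33.
P(Y ≤ 6) = 1 − (1−p)^6 = 1 − 0.09046 = 0.90954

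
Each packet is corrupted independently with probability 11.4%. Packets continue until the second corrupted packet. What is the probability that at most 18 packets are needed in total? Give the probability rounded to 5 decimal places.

Finishing within 18 packets ⇔ at least 2 successes in the first 18. With X ~ Binomial(18, 0.114), P(Y ≤ 18) = 1 − P(X ≤ 1).
  k=0: C(18,0)·0.114^0·0.886^18 = 0.1131897
  k=1: C(18,1)·0.114^1·0.886^17 = 0.2621505
1 − 0.3753402 = 0.6246598

0.62466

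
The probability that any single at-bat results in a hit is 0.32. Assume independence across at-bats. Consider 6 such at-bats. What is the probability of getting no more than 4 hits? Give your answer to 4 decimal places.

X ~ Binomial(6, 0.32); P(X ≤ 4) = Σ C(6,k) p^k (1−p)^(6−k) over k:
  k=0: C(6,0)·0.32^0·0.68^6 = 0.098867
  k=1: C(6,1)·0.32^1·0.68^5 = 0.279155
  k=2: C(6,2)·0.32^2·0.68^4 = 0.328418
  k=3: C(6,3)·0.32^3·0.68^3 = 0.206066
  k=4: C(6,4)·0.32^4·0.68^2 = 0.072729
Total = 0.985236

0.9852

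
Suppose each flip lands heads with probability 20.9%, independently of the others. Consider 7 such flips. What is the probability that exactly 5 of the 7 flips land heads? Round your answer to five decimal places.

0.00524

X ~ Binomial(n=7, p=0.209).
P(X=5) = C(7,5) · p^5 · (1−p)^2
= 21 · 0.00039878 · 0.62568 = 0.0052397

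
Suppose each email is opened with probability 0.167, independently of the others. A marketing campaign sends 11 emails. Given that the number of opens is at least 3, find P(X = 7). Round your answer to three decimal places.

0.002

X ~ Binomial(11, 0.167). Want P(X=7 | X≥3) = P(X=7) / P(X≥3).
P(X=7) = C(11,7)·0.167^7·0.833^4 = 0.00058
P(X≥3) = 1 − 0.13400 − 0.29550 − 0.29621 = 0.27429
Ratio = 0.00058 / 0.27429 = 0.00210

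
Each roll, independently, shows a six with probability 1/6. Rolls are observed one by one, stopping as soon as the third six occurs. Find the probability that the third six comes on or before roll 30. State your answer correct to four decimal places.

0.8972

Finishing within 30 rolls ⇔ at least 3 successes in the first 30. With X ~ Binomial(30, 0.166667), P(Y ≤ 30) = 1 − P(X ≤ 2).
  k=0: C(30,0)·0.166667^0·0.833333^30 = 0.004213
  k=1: C(30,1)·0.166667^1·0.833333^29 = 0.025276
  k=2: C(30,2)·0.166667^2·0.833333^28 = 0.073301
1 − 0.102790 = 0.897210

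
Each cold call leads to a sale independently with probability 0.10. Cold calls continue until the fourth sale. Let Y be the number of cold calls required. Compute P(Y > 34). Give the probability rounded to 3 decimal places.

Needing more than 34 cold calls ⇔ fewer than 4 successes in the first 34. With X ~ Binomial(34, 0.10), P(Y > 34) = P(X ≤ 3).
  k=0: C(34,0)·0.10^0·0.90^34 = 0.02781
  k=1: C(34,1)·0.10^1·0.90^33 = 0.10507
  k=2: C(34,2)·0.10^2·0.90^32 = 0.19263
  k=3: C(34,3)·0.10^3·0.90^31 = 0.22830
P(X ≤ 3) = 0.55382

0.554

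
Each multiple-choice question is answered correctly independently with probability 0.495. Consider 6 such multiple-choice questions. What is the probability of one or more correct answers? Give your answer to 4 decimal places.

P(at least one) = 1 − P(none) = 1 − (1 − 0.495)^6
= 1 − 0.016586 = 0.983414

0.9834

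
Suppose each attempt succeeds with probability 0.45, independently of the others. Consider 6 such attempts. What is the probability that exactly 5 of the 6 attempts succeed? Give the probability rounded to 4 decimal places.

0.0609

X ~ Binomial(n=6, p=0.45).
P(X=5) = C(6,5) · p^5 · (1−p)^1
= 6 · 0.018453 · 0.55 = 0.060894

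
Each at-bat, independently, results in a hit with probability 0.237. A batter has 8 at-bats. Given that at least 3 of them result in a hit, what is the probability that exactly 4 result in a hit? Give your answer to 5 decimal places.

0.25865

X ~ Binomial(8, 0.237). Want P(X=4 | X≥3) = P(X=4) / P(X≥3).
P(X=4) = C(8,4)·0.237^4·0.763^4 = 0.0748496
P(X≥3) = 1 − 0.1148673 − 0.2854369 − 0.3103144 = 0.2893814
Ratio = 0.0748496 / 0.2893814 = 0.2586538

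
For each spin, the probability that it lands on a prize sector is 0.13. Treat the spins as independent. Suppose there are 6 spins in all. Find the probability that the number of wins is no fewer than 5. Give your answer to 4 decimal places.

X ~ Binomial(6, 0.13); P(X ≥ 5) = Σ C(6,k) p^k (1−p)^(6−k) over k:
  k=5: C(6,5)·0.13^5·0.87^1 = 0.000194
  k=6: C(6,6)·0.13^6·0.87^0 = 0.000005
Total = 0.000199

0.0002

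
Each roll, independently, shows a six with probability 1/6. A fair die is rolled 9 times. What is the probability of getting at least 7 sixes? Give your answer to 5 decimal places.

0.00009

X ~ Binomial(9, 0.166667); P(X ≥ 7) = Σ C(9,k) p^k (1−p)^(9−k) over k:
  k=7: C(9,7)·0.166667^7·0.833333^2 = 0.0000893
  k=8: C(9,8)·0.166667^8·0.833333^1 = 0.0000045
  k=9: C(9,9)·0.166667^9·0.833333^0 = 0.0000001
Total = 0.0000939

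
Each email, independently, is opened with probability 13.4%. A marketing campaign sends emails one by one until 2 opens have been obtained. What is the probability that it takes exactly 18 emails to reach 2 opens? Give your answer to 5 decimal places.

Y = trial on which the second success occurs; negative binomial, r=2, p=0.134.
P(Y=18) = C(17,1) · p^2 · (1−p)^16
= 17 · 0.017956 · 0.10007 = 0.0305453

0.03055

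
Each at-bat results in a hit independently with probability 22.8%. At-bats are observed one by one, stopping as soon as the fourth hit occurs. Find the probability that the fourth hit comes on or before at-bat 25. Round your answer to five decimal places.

0.85458

Finishing within 25 at-bats ⇔ at least 4 successes in the first 25. With X ~ Binomial(25, 0.228), P(Y ≤ 25) = 1 − P(X ≤ 3).
  k=0: C(25,0)·0.228^0·0.772^25 = 0.0015504
  k=1: C(25,1)·0.228^1·0.772^24 = 0.0114470
  k=2: C(25,2)·0.228^2·0.772^23 = 0.0405685
  k=3: C(25,3)·0.228^3·0.772^22 = 0.0918572
1 − 0.1454230 = 0.8545770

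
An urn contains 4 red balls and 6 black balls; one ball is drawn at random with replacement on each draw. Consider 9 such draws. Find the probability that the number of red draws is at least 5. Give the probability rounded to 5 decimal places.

X ~ Binomial(9, 0.40); P(X ≥ 5) = Σ C(9,k) p^k (1−p)^(9−k) over k:
  k=5: C(9,5)·0.40^5·0.60^4 = 0.1672151
  k=6: C(9,6)·0.40^6·0.60^3 = 0.0743178
  k=7: C(9,7)·0.40^7·0.60^2 = 0.0212337
  k=8: C(9,8)·0.40^8·0.60^1 = 0.0035389
  k=9: C(9,9)·0.40^9·0.60^0 = 0.0002621
Total = 0.2665677

0.26657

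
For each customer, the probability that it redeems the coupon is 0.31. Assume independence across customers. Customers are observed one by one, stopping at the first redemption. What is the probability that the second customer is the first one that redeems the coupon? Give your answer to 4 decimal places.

0.2139

Geometric (trials to first success), p = 0.31.
P(Y = 2) = (1−p)^1 · p = 0.69 · 0.31 = 0.213900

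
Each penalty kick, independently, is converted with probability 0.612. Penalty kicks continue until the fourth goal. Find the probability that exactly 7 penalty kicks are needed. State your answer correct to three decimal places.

Y = trial on which the fourth success occurs; negative binomial, r=4, p=0.612.
P(Y=7) = C(6,3) · p^4 · (1−p)^3
= 20 · 0.14028 · 0.058411 = 0.16388

0.164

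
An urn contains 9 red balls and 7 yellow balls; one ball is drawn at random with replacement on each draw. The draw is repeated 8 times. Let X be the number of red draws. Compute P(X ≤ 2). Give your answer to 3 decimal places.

X ~ Binomial(8, 0.5625); P(X ≤ 2) = Σ C(8,k) p^k (1−p)^(8−k) over k:
  k=0: C(8,0)·0.5625^0·0.4375^8 = 0.00134
  k=1: C(8,1)·0.5625^1·0.4375^7 = 0.01381
  k=2: C(8,2)·0.5625^2·0.4375^6 = 0.06213
Total = 0.07727

0.077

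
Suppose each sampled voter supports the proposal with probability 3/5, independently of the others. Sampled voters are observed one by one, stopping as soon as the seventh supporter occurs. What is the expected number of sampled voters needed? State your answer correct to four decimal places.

Y = total sampled voters until the seventh success; negative binomial with r=7, p=0.60.
E[Y] = r / p = 7 / 0.60 = 11.666667

11.6667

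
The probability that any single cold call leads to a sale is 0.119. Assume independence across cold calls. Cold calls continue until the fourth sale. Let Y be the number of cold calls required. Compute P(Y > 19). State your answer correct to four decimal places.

0.8173

Needing more than 19 cold calls ⇔ fewer than 4 successes in the first 19. With X ~ Binomial(19, 0.119), P(Y > 19) = P(X ≤ 3).
  k=0: C(19,0)·0.119^0·0.881^19 = 0.090062
  k=1: C(19,1)·0.119^1·0.881^18 = 0.231136
  k=2: C(19,2)·0.119^2·0.881^17 = 0.280983
  k=3: C(19,3)·0.119^3·0.881^16 = 0.215070
P(X ≤ 3) = 0.817251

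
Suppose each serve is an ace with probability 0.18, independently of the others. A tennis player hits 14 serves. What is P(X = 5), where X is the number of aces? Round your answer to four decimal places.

0.0634

X ~ Binomial(n=14, p=0.18).
P(X=5) = C(14,5) · p^5 · (1−p)^9
= 2002 · 0.00018896 · 0.16762 = 0.063409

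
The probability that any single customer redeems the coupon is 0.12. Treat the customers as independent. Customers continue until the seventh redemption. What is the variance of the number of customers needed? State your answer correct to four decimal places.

427.7778

Y = total customers until the seventh success; negative binomial with r=7, p=0.12.
Var(Y) = r(1−p)/p² = 7·0.88 / 0.12² = 427.777778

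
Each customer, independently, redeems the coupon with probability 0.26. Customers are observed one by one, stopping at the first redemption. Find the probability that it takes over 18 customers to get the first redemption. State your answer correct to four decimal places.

0.0044

Y = number of customers to the first success; geometric, p = 0.26.
P(Y > 18) = P(first 18 all fail) = (1−p)^18 = 0.004428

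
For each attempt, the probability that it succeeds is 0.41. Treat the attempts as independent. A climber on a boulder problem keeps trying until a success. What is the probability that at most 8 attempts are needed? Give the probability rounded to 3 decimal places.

0.985

Y = number of attempts to the first success; geometric, p = 0.41.
P(Y ≤ 8) = 1 − (1−p)^8 = 1 − 0.01468 = 0.98532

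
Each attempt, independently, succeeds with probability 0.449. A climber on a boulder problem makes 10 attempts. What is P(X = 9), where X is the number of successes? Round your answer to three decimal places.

0.004

X ~ Binomial(n=10, p=0.449).
P(X=9) = C(10,9) · p^9 · (1−p)^1
= 10 · 0.00074168 · 0.551 = 0.00409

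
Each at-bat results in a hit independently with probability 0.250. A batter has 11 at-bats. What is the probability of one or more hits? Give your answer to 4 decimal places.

0.9578

P(at least one) = 1 − P(none) = 1 − (1 − 0.25)^11
= 1 − 0.042235 = 0.957765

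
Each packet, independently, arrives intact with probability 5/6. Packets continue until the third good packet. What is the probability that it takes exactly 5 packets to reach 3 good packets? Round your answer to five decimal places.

0.09645

Y = trial on which the third success occurs; negative binomial, r=3, p=0.833333.
P(Y=5) = C(4,2) · p^3 · (1−p)^2
= 6 · 0.5787 · 0.027778 = 0.0964506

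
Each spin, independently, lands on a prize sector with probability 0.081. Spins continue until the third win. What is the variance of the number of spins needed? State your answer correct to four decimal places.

Y = total spins until the third success; negative binomial with r=3, p=0.081.
Var(Y) = r(1−p)/p² = 3·0.919 / 0.081² = 420.210334

420.2103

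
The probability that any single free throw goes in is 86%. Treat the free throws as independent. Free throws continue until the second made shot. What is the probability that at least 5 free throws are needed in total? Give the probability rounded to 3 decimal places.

0.010

Needing more than 4 free throws ⇔ fewer than 2 successes in the first 4. With X ~ Binomial(4, 0.86), P(Y > 4) = P(X ≤ 1).
  k=0: C(4,0)·0.86^0·0.14^4 = 0.00038
  k=1: C(4,1)·0.86^1·0.14^3 = 0.00944
P(X ≤ 1) = 0.00982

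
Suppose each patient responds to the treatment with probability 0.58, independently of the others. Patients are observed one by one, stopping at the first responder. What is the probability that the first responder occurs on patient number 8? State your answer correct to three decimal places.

Geometric (trials to first success), p = 0.58.
P(Y = 8) = (1−p)^7 · p = 0.0023054 · 0.58 = 0.00134

0.001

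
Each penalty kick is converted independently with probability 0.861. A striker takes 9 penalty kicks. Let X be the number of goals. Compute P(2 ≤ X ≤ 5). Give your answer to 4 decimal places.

X ~ Binomial(9, 0.861); P(2 ≤ X ≤ 5) = Σ C(9,k) p^k (1−p)^(9−k) over k:
  k=2: C(9,2)·0.861^2·0.139^7 = 0.000027
  k=3: C(9,3)·0.861^3·0.139^6 = 0.000387
  k=4: C(9,4)·0.861^4·0.139^5 = 0.003593
  k=5: C(9,5)·0.861^5·0.139^4 = 0.022256
Total = 0.026262

0.0263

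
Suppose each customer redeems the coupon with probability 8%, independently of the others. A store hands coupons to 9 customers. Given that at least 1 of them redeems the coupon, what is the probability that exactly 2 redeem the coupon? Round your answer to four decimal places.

0.2435

X ~ Binomial(9, 0.08). Want P(X=2 | X≥1) = P(X=2) / P(X≥1).
P(X=2) = C(9,2)·0.08^2·0.92^7 = 0.128528
P(X≥1) = 1 − 0.472161 = 0.527839
Ratio = 0.128528 / 0.527839 = 0.243498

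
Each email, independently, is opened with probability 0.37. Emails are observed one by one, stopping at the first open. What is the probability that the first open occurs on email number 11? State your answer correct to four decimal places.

0.0036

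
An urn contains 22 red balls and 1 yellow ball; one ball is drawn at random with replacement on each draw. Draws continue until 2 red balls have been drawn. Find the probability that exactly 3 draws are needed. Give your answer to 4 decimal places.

Y = trial on which the second success occurs; negative binomial, r=2, p=0.956522.
P(Y=3) = C(2,1) · p^2 · (1−p)^1
= 2 · 0.91493 · 0.043478 = 0.079559

0.0796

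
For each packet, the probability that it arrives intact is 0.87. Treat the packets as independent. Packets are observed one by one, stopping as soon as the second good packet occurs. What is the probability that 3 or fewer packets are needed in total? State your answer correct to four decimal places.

0.9537

Finishing within 3 packets ⇔ at least 2 successes in the first 3. With X ~ Binomial(3, 0.87), P(Y ≤ 3) = 1 − P(X ≤ 1).
  k=0: C(3,0)·0.87^0·0.13^3 = 0.002197
  k=1: C(3,1)·0.87^1·0.13^2 = 0.044109
1 − 0.046306 = 0.953694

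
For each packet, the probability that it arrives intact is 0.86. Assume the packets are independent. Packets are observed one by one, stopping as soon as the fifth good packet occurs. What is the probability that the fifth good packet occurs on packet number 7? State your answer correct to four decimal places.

Y = trial on which the fifth success occurs; negative binomial, r=5, p=0.86.
P(Y=7) = C(6,4) · p^5 · (1−p)^2
= 15 · 0.47043 · 0.0196 = 0.138306

0.1383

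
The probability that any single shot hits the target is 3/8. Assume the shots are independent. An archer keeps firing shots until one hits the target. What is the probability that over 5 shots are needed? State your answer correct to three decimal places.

Y = number of shots to the first success; geometric, p = 0.375.
P(Y > 5) = P(first 5 all fail) = (1−p)^5 = 0.09537

0.095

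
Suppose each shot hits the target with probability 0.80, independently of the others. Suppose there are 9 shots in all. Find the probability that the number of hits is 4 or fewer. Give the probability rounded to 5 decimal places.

X ~ Binomial(9, 0.80); P(X ≤ 4) = Σ C(9,k) p^k (1−p)^(9−k) over k:
  k=0: C(9,0)·0.80^0·0.20^9 = 0.0000005
  k=1: C(9,1)·0.80^1·0.20^8 = 0.0000184
  k=2: C(9,2)·0.80^2·0.20^7 = 0.0002949
  k=3: C(9,3)·0.80^3·0.20^6 = 0.0027525
  k=4: C(9,4)·0.80^4·0.20^5 = 0.0165151
Total = 0.0195814

0.01958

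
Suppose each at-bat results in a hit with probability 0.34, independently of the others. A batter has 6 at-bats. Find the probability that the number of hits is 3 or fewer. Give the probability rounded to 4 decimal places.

0.8931

X ~ Binomial(6, 0.34); P(X ≤ 3) = Σ C(6,k) p^k (1−p)^(6−k) over k:
  k=0: C(6,0)·0.34^0·0.66^6 = 0.082654
  k=1: C(6,1)·0.34^1·0.66^5 = 0.255476
  k=2: C(6,2)·0.34^2·0.66^4 = 0.329022
  k=3: C(6,3)·0.34^3·0.66^3 = 0.225995
Total = 0.893147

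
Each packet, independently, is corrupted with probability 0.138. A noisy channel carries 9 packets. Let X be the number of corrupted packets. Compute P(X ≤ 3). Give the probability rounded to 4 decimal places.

X ~ Binomial(9, 0.138); P(X ≤ 3) = Σ C(9,k) p^k (1−p)^(9−k) over k:
  k=0: C(9,0)·0.138^0·0.862^9 = 0.262764
  k=1: C(9,1)·0.138^1·0.862^8 = 0.378599
  k=2: C(9,2)·0.138^2·0.862^7 = 0.242444
  k=3: C(9,3)·0.138^3·0.862^6 = 0.090565
Total = 0.974372

0.9744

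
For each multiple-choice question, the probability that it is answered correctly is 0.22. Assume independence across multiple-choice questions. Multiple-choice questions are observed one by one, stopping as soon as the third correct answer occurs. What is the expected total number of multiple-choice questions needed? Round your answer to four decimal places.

13.6364

Y = total multiple-choice questions until the third success; negative binomial with r=3, p=0.22.
E[Y] = r / p = 3 / 0.22 = 13.636364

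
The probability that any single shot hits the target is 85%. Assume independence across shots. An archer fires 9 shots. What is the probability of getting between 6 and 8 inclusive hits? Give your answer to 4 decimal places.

0.7345

X ~ Binomial(9, 0.85); P(6 ≤ X ≤ 8) = Σ C(9,k) p^k (1−p)^(9−k) over k:
  k=6: C(9,6)·0.85^6·0.15^3 = 0.106922
  k=7: C(9,7)·0.85^7·0.15^2 = 0.259667
  k=8: C(9,8)·0.85^8·0.15^1 = 0.367862
Total = 0.734452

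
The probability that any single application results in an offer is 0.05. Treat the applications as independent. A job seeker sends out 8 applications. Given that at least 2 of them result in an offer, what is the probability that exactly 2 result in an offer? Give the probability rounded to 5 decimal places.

X ~ Binomial(8, 0.05). Want P(X=2 | X≥2) = P(X=2) / P(X≥2).
P(X=2) = C(8,2)·0.05^2·0.95^6 = 0.0514564
P(X≥2) = 1 − 0.6634204 − 0.2793349 = 0.0572447
Ratio = 0.0514564 / 0.0572447 = 0.8988863

0.89889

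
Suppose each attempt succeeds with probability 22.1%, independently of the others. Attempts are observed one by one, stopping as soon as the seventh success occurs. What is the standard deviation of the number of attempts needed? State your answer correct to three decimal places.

Y = total attempts until the seventh success; negative binomial with r=7, p=0.221.
SD(Y) = √[r(1−p)/p²] = √(111.64800) = 10.56636

10.566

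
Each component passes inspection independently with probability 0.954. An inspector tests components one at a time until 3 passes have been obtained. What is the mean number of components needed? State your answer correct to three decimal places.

Y = total components until the third success; negative binomial with r=3, p=0.954.
E[Y] = r / p = 3 / 0.954 = 3.14465

3.145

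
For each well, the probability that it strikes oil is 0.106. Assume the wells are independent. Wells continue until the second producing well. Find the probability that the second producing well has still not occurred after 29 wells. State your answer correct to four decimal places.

0.1722

Needing more than 29 wells ⇔ fewer than 2 successes in the first 29. With X ~ Binomial(29, 0.106), P(Y > 29) = P(X ≤ 1).
  k=0: C(29,0)·0.106^0·0.894^29 = 0.038796
  k=1: C(29,1)·0.106^1·0.894^28 = 0.133400
P(X ≤ 1) = 0.172196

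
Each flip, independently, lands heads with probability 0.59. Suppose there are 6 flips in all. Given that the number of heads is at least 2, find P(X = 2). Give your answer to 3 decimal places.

X ~ Binomial(6, 0.59). Want P(X=2 | X≥2) = P(X=2) / P(X≥2).
P(X=2) = C(6,2)·0.59^2·0.41^4 = 0.14755
P(X≥2) = 1 − 0.00475 − 0.04101 = 0.95424
Ratio = 0.14755 / 0.95424 = 0.15462

0.155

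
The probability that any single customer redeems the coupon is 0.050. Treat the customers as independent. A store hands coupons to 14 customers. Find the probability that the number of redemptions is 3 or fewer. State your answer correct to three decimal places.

0.996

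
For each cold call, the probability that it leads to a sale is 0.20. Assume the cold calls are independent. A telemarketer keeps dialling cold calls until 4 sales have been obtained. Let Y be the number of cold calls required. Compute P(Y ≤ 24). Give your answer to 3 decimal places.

0.736

Finishing within 24 cold calls ⇔ at least 4 successes in the first 24. With X ~ Binomial(24, 0.20), P(Y ≤ 24) = 1 − P(X ≤ 3).
  k=0: C(24,0)·0.20^0·0.80^24 = 0.00472
  k=1: C(24,1)·0.20^1·0.80^23 = 0.02833
  k=2: C(24,2)·0.20^2·0.80^22 = 0.08146
  k=3: C(24,3)·0.20^3·0.80^21 = 0.14934
1 − 0.26386 = 0.73614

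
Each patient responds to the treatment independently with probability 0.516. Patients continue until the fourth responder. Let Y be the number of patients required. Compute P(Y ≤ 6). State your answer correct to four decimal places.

0.3742

Finishing within 6 patients ⇔ at least 4 successes in the first 6. With X ~ Binomial(6, 0.516), P(Y ≤ 6) = 1 − P(X ≤ 3).
  k=0: C(6,0)·0.516^0·0.484^6 = 0.012855
  k=1: C(6,1)·0.516^1·0.484^5 = 0.082230
  k=2: C(6,2)·0.516^2·0.484^4 = 0.219165
  k=3: C(6,3)·0.516^3·0.484^3 = 0.311541
1 − 0.625791 = 0.374209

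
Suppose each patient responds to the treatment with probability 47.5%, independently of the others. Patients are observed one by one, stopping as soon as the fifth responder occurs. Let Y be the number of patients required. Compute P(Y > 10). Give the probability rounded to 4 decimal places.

Needing more than 10 patients ⇔ fewer than 5 successes in the first 10. With X ~ Binomial(10, 0.475), P(Y > 10) = P(X ≤ 4).
  k=0: C(10,0)·0.475^0·0.525^10 = 0.001591
  k=1: C(10,1)·0.475^1·0.525^9 = 0.014392
  k=2: C(10,2)·0.475^2·0.525^8 = 0.058597
  k=3: C(10,3)·0.475^3·0.525^7 = 0.141376
  k=4: C(10,4)·0.475^4·0.525^6 = 0.223846
P(X ≤ 4) = 0.439802

0.4398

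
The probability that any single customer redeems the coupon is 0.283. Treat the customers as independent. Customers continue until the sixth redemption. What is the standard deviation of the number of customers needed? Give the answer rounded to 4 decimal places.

7.3291

Y = total customers until the sixth success; negative binomial with r=6, p=0.283.
SD(Y) = √[r(1−p)/p²] = √(53.715242) = 7.329068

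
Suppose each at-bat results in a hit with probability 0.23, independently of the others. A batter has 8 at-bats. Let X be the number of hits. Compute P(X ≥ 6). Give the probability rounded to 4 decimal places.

X ~ Binomial(8, 0.23); P(X ≥ 6) = Σ C(8,k) p^k (1−p)^(8−k) over k:
  k=6: C(8,6)·0.23^6·0.77^2 = 0.002458
  k=7: C(8,7)·0.23^7·0.77^1 = 0.000210
  k=8: C(8,8)·0.23^8·0.77^0 = 0.000008
Total = 0.002675

0.0027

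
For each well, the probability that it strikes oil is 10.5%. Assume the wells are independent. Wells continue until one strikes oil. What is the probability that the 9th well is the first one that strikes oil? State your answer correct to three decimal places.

0.043

Geometric (trials to first success), p = 0.105.
P(Y = 9) = (1−p)^8 · p = 0.4117 · 0.105 = 0.04323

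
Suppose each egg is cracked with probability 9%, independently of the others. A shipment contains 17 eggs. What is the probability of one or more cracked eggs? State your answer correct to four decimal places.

P(at least one) = 1 − P(none) = 1 − (1 − 0.09)^17
= 1 − 0.201235 = 0.798765

0.7988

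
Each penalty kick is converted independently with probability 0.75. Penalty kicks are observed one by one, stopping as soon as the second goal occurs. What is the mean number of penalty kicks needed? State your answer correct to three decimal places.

2.667

Y = total penalty kicks until the second success; negative binomial with r=2, p=0.75.
E[Y] = r / p = 2 / 0.75 = 2.66667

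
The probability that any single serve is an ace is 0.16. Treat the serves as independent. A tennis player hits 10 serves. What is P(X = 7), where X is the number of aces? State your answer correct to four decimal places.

X ~ Binomial(n=10, p=0.16).
P(X=7) = C(10,7) · p^7 · (1−p)^3
= 120 · 2.6844e-06 · 0.5927 = 0.000191

0.0002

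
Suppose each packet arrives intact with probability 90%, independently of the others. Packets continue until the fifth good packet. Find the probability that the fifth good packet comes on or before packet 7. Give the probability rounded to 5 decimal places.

0.97431

Finishing within 7 packets ⇔ at least 5 successes in the first 7. With X ~ Binomial(7, 0.90), P(Y ≤ 7) = 1 − P(X ≤ 4).
  k=0: C(7,0)·0.90^0·0.10^7 = 0.0000001
  k=1: C(7,1)·0.90^1·0.10^6 = 0.0000063
  k=2: C(7,2)·0.90^2·0.10^5 = 0.0001701
  k=3: C(7,3)·0.90^3·0.10^4 = 0.0025515
  k=4: C(7,4)·0.90^4·0.10^3 = 0.0229635
1 − 0.0256915 = 0.9743085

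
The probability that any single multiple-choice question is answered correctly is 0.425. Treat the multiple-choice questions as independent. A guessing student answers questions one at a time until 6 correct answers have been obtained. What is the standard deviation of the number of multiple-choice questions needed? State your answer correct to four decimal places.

Y = total multiple-choice questions until the sixth success; negative binomial with r=6, p=0.425.
SD(Y) = √[r(1−p)/p²] = √(19.100346) = 4.370394

4.3704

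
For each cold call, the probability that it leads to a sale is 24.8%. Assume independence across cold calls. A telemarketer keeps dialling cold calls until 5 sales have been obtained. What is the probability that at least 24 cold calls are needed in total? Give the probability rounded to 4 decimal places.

Needing more than 23 cold calls ⇔ fewer than 5 successes in the first 23. With X ~ Binomial(23, 0.248), P(Y > 23) = P(X ≤ 4).
  k=0: C(23,0)·0.248^0·0.752^23 = 0.001422
  k=1: C(23,1)·0.248^1·0.752^22 = 0.010789
  k=2: C(23,2)·0.248^2·0.752^21 = 0.039138
  k=3: C(23,3)·0.248^3·0.752^20 = 0.090350
  k=4: C(23,4)·0.248^4·0.752^19 = 0.148982
P(X ≤ 4) = 0.290682

0.2907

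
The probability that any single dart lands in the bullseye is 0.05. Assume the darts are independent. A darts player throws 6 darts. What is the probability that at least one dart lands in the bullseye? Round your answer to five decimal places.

0.26491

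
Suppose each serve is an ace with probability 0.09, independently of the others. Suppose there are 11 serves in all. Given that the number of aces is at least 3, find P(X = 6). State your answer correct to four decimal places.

X ~ Binomial(11, 0.09). Want P(X=6 | X≥3) = P(X=6) / P(X≥3).
P(X=6) = C(11,6)·0.09^6·0.91^5 = 0.000153
P(X≥3) = 1 − 0.354369 − 0.385522 − 0.190643 = 0.069467
Ratio = 0.000153 / 0.069467 = 0.002206

0.0022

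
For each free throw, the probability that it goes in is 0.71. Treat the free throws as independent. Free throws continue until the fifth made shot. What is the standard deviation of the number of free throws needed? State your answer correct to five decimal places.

1.69600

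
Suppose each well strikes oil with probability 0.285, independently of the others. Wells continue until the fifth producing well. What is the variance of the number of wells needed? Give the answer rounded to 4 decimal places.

44.0135

Y = total wells until the fifth success; negative binomial with r=5, p=0.285.
Var(Y) = r(1−p)/p² = 5·0.715 / 0.285² = 44.013543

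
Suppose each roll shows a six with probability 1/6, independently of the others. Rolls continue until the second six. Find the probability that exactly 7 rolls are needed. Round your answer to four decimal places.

0.0670

Y = trial on which the second success occurs; negative binomial, r=2, p=0.166667.
P(Y=7) = C(6,1) · p^2 · (1−p)^5
= 6 · 0.027778 · 0.40188 = 0.066980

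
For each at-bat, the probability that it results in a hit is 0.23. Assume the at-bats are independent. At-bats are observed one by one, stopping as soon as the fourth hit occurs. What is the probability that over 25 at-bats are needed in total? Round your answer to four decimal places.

Needing more than 25 at-bats ⇔ fewer than 4 successes in the first 25. With X ~ Binomial(25, 0.23), P(Y > 25) = P(X ≤ 3).
  k=0: C(25,0)·0.23^0·0.77^25 = 0.001453
  k=1: C(25,1)·0.23^1·0.77^24 = 0.010850
  k=2: C(25,2)·0.23^2·0.77^23 = 0.038892
  k=3: C(25,3)·0.23^3·0.77^22 = 0.089065
P(X ≤ 3) = 0.140261

0.1403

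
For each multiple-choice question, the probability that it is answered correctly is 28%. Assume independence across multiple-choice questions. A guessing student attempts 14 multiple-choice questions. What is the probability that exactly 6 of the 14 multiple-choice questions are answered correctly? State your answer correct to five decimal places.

0.10451

X ~ Binomial(n=14, p=0.28).
P(X=6) = C(14,6) · p^6 · (1−p)^8
= 3003 · 0.00048189 · 0.07222 = 0.1045114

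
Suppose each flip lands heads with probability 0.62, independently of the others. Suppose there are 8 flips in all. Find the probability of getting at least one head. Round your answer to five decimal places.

0.99957

P(at least one) = 1 − P(none) = 1 − (1 − 0.62)^8
= 1 − 0.0004348 = 0.9995652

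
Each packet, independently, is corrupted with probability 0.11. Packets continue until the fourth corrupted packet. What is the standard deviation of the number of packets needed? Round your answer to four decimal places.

17.1527

Y = total packets until the fourth success; negative binomial with r=4, p=0.11.
SD(Y) = √[r(1−p)/p²] = √(294.214876) = 17.152693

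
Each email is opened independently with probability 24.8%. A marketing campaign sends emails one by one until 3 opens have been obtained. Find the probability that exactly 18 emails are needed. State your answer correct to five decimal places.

Y = trial on which the third success occurs; negative binomial, r=3, p=0.248.
P(Y=18) = C(17,2) · p^3 · (1−p)^15
= 136 · 0.015253 · 0.013908 = 0.0288510

0.02885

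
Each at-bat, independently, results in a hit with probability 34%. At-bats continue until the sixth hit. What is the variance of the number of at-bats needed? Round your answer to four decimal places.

34.2561

Y = total at-bats until the sixth success; negative binomial with r=6, p=0.34.
Var(Y) = r(1−p)/p² = 6·0.66 / 0.34² = 34.256055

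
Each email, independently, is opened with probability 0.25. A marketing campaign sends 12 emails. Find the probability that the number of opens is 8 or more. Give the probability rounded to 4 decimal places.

X ~ Binomial(12, 0.25); P(X ≥ 8) = Σ C(12,k) p^k (1−p)^(12−k) over k:
  k=8: C(12,8)·0.25^8·0.75^4 = 0.002390
  k=9: C(12,9)·0.25^9·0.75^3 = 0.000354
  k=10: C(12,10)·0.25^10·0.75^2 = 0.000035
  k=11: C(12,11)·0.25^11·0.75^1 = 0.000002
  k=12: C(12,12)·0.25^12·0.75^0 = 0.000000
Total = 0.002782

0.0028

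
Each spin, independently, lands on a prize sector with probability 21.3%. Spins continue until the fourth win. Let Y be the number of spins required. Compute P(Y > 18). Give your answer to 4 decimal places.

Needing more than 18 spins ⇔ fewer than 4 successes in the first 18. With X ~ Binomial(18, 0.213), P(Y > 18) = P(X ≤ 3).
  k=0: C(18,0)·0.213^0·0.787^18 = 0.013414
  k=1: C(18,1)·0.213^1·0.787^17 = 0.065347
  k=2: C(18,2)·0.213^2·0.787^16 = 0.150330
  k=3: C(18,3)·0.213^3·0.787^15 = 0.216995
P(X ≤ 3) = 0.446085

0.4461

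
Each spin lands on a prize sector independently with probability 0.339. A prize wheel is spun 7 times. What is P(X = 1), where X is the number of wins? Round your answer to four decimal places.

X ~ Binomial(n=7, p=0.339).
P(X=1) = C(7,1) · p^1 · (1−p)^6
= 7 · 0.339 · 0.083408 = 0.197928

0.1979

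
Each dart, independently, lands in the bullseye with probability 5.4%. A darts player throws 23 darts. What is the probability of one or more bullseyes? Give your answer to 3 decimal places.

0.721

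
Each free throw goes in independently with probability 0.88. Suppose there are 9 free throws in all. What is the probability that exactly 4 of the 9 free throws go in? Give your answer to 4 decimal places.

0.0019

X ~ Binomial(n=9, p=0.88).
P(X=4) = C(9,4) · p^4 · (1−p)^5
= 126 · 0.5997 · 2.4883e-05 = 0.001880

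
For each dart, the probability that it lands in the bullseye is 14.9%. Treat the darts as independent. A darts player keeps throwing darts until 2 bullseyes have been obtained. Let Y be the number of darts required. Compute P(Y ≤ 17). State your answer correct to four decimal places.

0.7440

Finishing within 17 darts ⇔ at least 2 successes in the first 17. With X ~ Binomial(17, 0.149), P(Y ≤ 17) = 1 − P(X ≤ 1).
  k=0: C(17,0)·0.149^0·0.851^17 = 0.064388
  k=1: C(17,1)·0.149^1·0.851^16 = 0.191650
1 − 0.256037 = 0.743963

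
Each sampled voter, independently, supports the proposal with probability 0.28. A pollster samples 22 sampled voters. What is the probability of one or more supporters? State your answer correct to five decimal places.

0.99927

P(at least one) = 1 − P(none) = 1 − (1 − 0.28)^22
= 1 − 0.0007266 = 0.9992734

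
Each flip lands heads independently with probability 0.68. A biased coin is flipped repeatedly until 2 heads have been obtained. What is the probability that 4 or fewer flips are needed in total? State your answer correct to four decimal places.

0.9004

Finishing within 4 flips ⇔ at least 2 successes in the first 4. With X ~ Binomial(4, 0.68), P(Y ≤ 4) = 1 − P(X ≤ 1).
  k=0: C(4,0)·0.68^0·0.32^4 = 0.010486
  k=1: C(4,1)·0.68^1·0.32^3 = 0.089129
1 − 0.099615 = 0.900385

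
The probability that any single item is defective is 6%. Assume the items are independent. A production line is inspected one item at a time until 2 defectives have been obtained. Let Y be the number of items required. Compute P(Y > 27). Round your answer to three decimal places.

Needing more than 27 items ⇔ fewer than 2 successes in the first 27. With X ~ Binomial(27, 0.06), P(Y > 27) = P(X ≤ 1).
  k=0: C(27,0)·0.06^0·0.94^27 = 0.18813
  k=1: C(27,1)·0.06^1·0.94^26 = 0.32422
P(X ≤ 1) = 0.51235

0.512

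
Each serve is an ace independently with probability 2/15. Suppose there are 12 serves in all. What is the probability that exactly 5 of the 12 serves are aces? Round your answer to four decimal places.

X ~ Binomial(n=12, p=0.133333).
P(X=5) = C(12,5) · p^5 · (1−p)^7
= 792 · 4.214e-05 · 0.36725 = 0.012257

0.0123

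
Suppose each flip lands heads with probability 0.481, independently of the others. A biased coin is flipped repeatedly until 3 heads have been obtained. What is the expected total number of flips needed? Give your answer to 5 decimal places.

Y = total flips until the third success; negative binomial with r=3, p=0.481.
E[Y] = r / p = 3 / 0.481 = 6.2370062

6.23701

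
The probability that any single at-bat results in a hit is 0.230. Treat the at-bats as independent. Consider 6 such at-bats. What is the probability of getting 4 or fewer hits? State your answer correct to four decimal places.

0.9969

X ~ Binomial(6, 0.23); P(X ≤ 4) = Σ C(6,k) p^k (1−p)^(6−k) over k:
  k=0: C(6,0)·0.23^0·0.77^6 = 0.208422
  k=1: C(6,1)·0.23^1·0.77^5 = 0.373536
  k=2: C(6,2)·0.23^2·0.77^4 = 0.278939
  k=3: C(6,3)·0.23^3·0.77^3 = 0.111093
  k=4: C(6,4)·0.23^4·0.77^2 = 0.024888
Total = 0.996878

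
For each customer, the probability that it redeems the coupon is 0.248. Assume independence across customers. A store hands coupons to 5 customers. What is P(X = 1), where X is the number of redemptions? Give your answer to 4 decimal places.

0.3965

X ~ Binomial(n=5, p=0.248).
P(X=1) = C(5,1) · p^1 · (1−p)^4
= 5 · 0.248 · 0.31979 = 0.396546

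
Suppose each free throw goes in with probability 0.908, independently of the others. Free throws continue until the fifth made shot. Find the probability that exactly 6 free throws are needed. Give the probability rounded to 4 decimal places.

Y = trial on which the fifth success occurs; negative binomial, r=5, p=0.908.
P(Y=6) = C(5,4) · p^5 · (1−p)^1
= 5 · 0.6172 · 0.092 = 0.283914

0.2839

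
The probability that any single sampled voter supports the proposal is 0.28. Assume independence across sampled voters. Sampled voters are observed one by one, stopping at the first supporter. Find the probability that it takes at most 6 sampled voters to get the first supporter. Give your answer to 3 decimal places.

Y = number of sampled voters to the first success; geometric, p = 0.28.
P(Y ≤ 6) = 1 − (1−p)^6 = 1 − 0.13931 = 0.86069

0.861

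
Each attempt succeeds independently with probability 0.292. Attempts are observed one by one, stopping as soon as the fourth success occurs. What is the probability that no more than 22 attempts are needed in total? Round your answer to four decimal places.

0.9210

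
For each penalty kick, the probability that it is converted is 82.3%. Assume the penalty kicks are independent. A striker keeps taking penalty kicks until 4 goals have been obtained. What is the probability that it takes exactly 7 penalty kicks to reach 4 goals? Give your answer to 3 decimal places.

0.051

Y = trial on which the fourth success occurs; negative binomial, r=4, p=0.823.
P(Y=7) = C(6,3) · p^4 · (1−p)^3
= 20 · 0.45877 · 0.0055452 = 0.05088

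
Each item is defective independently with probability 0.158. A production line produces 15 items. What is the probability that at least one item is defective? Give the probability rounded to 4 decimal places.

P(at least one) = 1 − P(none) = 1 − (1 − 0.158)^15
= 1 − 0.075802 = 0.924198

0.9242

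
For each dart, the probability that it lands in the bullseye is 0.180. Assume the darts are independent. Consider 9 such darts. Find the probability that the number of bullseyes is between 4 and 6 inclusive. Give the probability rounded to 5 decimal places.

0.06138

X ~ Binomial(9, 0.18); P(4 ≤ X ≤ 6) = Σ C(9,k) p^k (1−p)^(9−k) over k:
  k=4: C(9,4)·0.18^4·0.82^5 = 0.0490377
  k=5: C(9,5)·0.18^5·0.82^4 = 0.0107644
  k=6: C(9,6)·0.18^6·0.82^3 = 0.0015753
Total = 0.0613773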